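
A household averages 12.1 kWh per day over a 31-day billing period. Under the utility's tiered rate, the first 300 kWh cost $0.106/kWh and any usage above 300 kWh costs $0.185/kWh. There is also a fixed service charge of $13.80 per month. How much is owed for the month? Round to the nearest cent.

$59.49

Usage = 12.1 kWh/day × 31 days = 375.1 kWh
First 300 kWh × $0.106 = $31.80
Remaining 75.1 kWh × $0.185 = $13.89
Energy charge = $45.69; + service $13.80 = $59.49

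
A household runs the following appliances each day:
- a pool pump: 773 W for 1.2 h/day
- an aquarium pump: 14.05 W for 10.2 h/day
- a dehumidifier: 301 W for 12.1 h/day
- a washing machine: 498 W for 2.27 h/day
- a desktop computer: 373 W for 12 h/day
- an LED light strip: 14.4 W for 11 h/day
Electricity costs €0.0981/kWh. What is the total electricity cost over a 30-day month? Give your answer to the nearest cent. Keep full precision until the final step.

pool pump: 773 W × 1.2 h × 30 d = 27,828 Wh = 27.83 kWh
aquarium pump: 14.05 W × 10.2 h × 30 d = 4,299 Wh = 4.299 kWh
dehumidifier: 301 W × 12.1 h × 30 d = 109,263 Wh = 109.3 kWh
washing machine: 498 W × 2.27 h × 30 d = 33,914 Wh = 33.91 kWh
desktop computer: 373 W × 12 h × 30 d = 134,280 Wh = 134.3 kWh
LED light strip: 14.4 W × 11 h × 30 d = 4,752 Wh = 4.752 kWh
Total energy = 27.83 + 4.299 + 109.3 + 33.91 + 134.3 + 4.752 = 314.3 kWh
Cost = 314.3 kWh × €0.0981 = €30.84

€30.84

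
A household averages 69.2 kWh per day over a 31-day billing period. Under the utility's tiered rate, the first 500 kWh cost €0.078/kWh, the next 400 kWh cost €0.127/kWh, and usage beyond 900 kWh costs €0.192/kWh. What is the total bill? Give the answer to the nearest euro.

Usage = 69.2 kWh/day × 31 days = 2145.2 kWh
First 500 kWh × €0.078 = €39.00
Next 400 kWh × €0.127 = €50.80
Remaining 1245.2 kWh × €0.192 = €239.08
Total = €328.88 ≈ €329

€329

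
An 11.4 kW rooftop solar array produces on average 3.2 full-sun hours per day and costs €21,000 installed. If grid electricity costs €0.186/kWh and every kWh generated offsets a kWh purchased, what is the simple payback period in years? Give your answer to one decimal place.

8.5 years

Daily generation = 11.4 kW × 3.2 h = 36.48 kWh
Annual generation = 36.48 × 365 = 13315 kWh
Annual savings = 13315 × €0.186 = €2,476.63
Payback = €21,000 / €2,476.63 = 8.48 years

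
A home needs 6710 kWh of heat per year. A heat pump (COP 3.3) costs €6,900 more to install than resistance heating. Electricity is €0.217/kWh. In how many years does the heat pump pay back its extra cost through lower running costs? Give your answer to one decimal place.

Resistance: 6710 kWh × €0.217 = €1,456.07/yr
Heat pump: 6710 / 3.3 = 2033 kWh in → × €0.217 = €441.23/yr
Annual savings = €1,014.84
Payback = €6,900 / €1,014.84 = 6.8 years

6.8 years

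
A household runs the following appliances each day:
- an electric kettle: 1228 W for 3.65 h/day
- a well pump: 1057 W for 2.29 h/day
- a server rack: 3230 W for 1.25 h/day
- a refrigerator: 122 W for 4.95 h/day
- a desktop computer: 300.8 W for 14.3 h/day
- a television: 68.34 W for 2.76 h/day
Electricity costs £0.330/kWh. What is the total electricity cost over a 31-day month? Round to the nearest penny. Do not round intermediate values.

£164.03

electric kettle: 1228 W × 3.65 h × 31 d = 138,948 Wh = 138.9 kWh
well pump: 1057 W × 2.29 h × 31 d = 75,036 Wh = 75.04 kWh
server rack: 3230 W × 1.25 h × 31 d = 125,162 Wh = 125.2 kWh
refrigerator: 122 W × 4.95 h × 31 d = 18,721 Wh = 18.72 kWh
desktop computer: 300.8 W × 14.3 h × 31 d = 133,345 Wh = 133.3 kWh
television: 68.34 W × 2.76 h × 31 d = 5,847 Wh = 5.847 kWh
Total energy = 138.9 + 75.04 + 125.2 + 18.72 + 133.3 + 5.847 = 497.1 kWh
Cost = 497.1 kWh × £0.330 = £164.03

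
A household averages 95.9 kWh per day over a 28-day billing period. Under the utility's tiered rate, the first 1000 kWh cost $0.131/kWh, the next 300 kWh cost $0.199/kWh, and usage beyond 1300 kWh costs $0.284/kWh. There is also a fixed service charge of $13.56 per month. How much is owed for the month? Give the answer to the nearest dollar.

Usage = 95.9 kWh/day × 28 days = 2685.2 kWh
First 1000 kWh × $0.131 = $131.00
Next 300 kWh × $0.199 = $59.70
Remaining 1385.2 kWh × $0.284 = $393.40
Energy charge = $584.10; + service $13.56 = $597.66 ≈ $598

$598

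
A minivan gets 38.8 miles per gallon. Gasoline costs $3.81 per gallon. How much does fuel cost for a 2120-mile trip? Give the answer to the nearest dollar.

$208

Fuel = 2120 mi / 38.8 mpg = 54.64 gal
Cost = 54.64 gal × $3.81/gal = $208.18 ≈ $208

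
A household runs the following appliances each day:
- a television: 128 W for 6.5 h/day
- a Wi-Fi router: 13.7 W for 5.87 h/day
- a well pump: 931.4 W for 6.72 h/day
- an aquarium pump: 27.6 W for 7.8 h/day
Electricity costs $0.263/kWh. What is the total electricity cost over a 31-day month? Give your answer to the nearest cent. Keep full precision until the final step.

television: 128 W × 6.5 h × 31 d = 25,792 Wh = 25.79 kWh
Wi-Fi router: 13.7 W × 5.87 h × 31 d = 2,493 Wh = 2.493 kWh
well pump: 931.4 W × 6.72 h × 31 d = 194,029 Wh = 194 kWh
aquarium pump: 27.6 W × 7.8 h × 31 d = 6,674 Wh = 6.674 kWh
Total energy = 25.79 + 2.493 + 194 + 6.674 = 229 kWh
Cost = 229 kWh × $0.263 = $60.22

$60.22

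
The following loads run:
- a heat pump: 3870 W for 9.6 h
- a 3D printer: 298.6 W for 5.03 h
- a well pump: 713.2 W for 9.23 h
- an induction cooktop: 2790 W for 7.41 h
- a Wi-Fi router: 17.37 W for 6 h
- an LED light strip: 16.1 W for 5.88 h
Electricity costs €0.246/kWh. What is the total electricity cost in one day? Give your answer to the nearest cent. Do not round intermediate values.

€16.26

heat pump: 3870 W × 9.6 h = 37,152 Wh = 37.15 kWh
3D printer: 298.6 W × 5.03 h = 1,502 Wh = 1.502 kWh
well pump: 713.2 W × 9.23 h = 6,583 Wh = 6.583 kWh
induction cooktop: 2790 W × 7.41 h = 20,674 Wh = 20.67 kWh
Wi-Fi router: 17.37 W × 6 h = 104 Wh = 0.1042 kWh
LED light strip: 16.1 W × 5.88 h = 95 Wh = 0.09467 kWh
Total energy = 37.15 + 1.502 + 6.583 + 20.67 + 0.1042 + 0.09467 = 66.11 kWh
Cost = 66.11 kWh × €0.246 = €16.26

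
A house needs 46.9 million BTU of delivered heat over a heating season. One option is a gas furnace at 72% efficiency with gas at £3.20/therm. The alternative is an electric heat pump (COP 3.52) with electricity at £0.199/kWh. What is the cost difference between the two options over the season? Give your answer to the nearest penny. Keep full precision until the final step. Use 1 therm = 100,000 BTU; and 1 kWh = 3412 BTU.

Heat load = 46.9 × 10⁶ BTU = 46,900,000 BTU
Gas: input = 46,900,000 / 0.72 = 65,138,889 BTU = 651.4 therm → 651.4 × £3.20 = £2,084.44
Heat pump: 46,900,000 BTU / 3412 = 13,750 kWh heat; / 3.52 = 3,905 kWh in → × £0.199 = £777.10
Difference = |£2,084.44 − £777.10| = £1,307.35

£1307.35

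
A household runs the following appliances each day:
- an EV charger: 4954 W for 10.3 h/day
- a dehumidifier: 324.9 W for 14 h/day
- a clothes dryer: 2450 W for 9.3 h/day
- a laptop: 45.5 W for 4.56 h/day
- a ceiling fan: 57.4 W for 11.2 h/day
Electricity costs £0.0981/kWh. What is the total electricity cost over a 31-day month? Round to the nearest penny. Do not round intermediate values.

EV charger: 4954 W × 10.3 h × 31 d = 1,581,812 Wh = 1,582 kWh
dehumidifier: 324.9 W × 14 h × 31 d = 141,007 Wh = 141 kWh
clothes dryer: 2450 W × 9.3 h × 31 d = 706,335 Wh = 706.3 kWh
laptop: 45.5 W × 4.56 h × 31 d = 6,432 Wh = 6.432 kWh
ceiling fan: 57.4 W × 11.2 h × 31 d = 19,929 Wh = 19.93 kWh
Total energy = 1,582 + 141 + 706.3 + 6.432 + 19.93 = 2,456 kWh
Cost = 2,456 kWh × £0.0981 = £240.89

£240.89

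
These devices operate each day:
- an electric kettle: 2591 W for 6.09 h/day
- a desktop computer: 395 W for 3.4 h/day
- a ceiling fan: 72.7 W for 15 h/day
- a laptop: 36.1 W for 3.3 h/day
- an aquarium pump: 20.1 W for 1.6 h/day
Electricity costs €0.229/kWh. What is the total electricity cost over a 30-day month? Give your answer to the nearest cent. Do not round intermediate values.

electric kettle: 2591 W × 6.09 h × 30 d = 473,376 Wh = 473.4 kWh
desktop computer: 395 W × 3.4 h × 30 d = 40,290 Wh = 40.29 kWh
ceiling fan: 72.7 W × 15 h × 30 d = 32,715 Wh = 32.72 kWh
laptop: 36.1 W × 3.3 h × 30 d = 3,574 Wh = 3.574 kWh
aquarium pump: 20.1 W × 1.6 h × 30 d = 965 Wh = 0.9648 kWh
Total energy = 473.4 + 40.29 + 32.72 + 3.574 + 0.9648 = 550.9 kWh
Cost = 550.9 kWh × €0.229 = €126.16

€126.16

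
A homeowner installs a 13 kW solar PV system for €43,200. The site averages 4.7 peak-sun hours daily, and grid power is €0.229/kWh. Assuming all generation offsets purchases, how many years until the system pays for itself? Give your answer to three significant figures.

Daily generation = 13 kW × 4.7 h = 61.1 kWh
Annual generation = 61.1 × 365 = 22302 kWh
Annual savings = 22302 × €0.229 = €5,107.04
Payback = €43,200 / €5,107.04 = 8.46 years

8.46 years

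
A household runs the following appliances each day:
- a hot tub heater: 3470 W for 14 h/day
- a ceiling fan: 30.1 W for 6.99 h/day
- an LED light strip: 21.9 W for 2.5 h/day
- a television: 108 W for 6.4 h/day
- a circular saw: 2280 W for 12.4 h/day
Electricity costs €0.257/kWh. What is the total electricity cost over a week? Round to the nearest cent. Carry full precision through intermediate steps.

hot tub heater: 3470 W × 14 h × 7 d = 340,060 Wh = 340.1 kWh
ceiling fan: 30.1 W × 6.99 h × 7 d = 1,473 Wh = 1.473 kWh
LED light strip: 21.9 W × 2.5 h × 7 d = 383 Wh = 0.3832 kWh
television: 108 W × 6.4 h × 7 d = 4,838 Wh = 4.838 kWh
circular saw: 2280 W × 12.4 h × 7 d = 197,904 Wh = 197.9 kWh
Total energy = 340.1 + 1.473 + 0.3832 + 4.838 + 197.9 = 544.7 kWh
Cost = 544.7 kWh × €0.257 = €139.98

€139.98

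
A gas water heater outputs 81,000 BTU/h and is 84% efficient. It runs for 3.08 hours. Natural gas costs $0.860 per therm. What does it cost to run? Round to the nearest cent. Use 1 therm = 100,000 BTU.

Heat delivered = 81,000 BTU/h × 3.08 h = 249,480 BTU
Gas input = 249,480 / 0.84 = 297,000 BTU
= 297,000 / 100,000 = 2.97 therm
Cost = 2.97 × $0.860/therm = $2.55

$2.55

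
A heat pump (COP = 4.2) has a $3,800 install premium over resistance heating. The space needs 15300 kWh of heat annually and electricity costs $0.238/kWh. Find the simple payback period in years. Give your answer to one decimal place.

Resistance: 15300 kWh × $0.238 = $3,641.40/yr
Heat pump: 15300 / 4.2 = 3643 kWh in → × $0.238 = $867.00/yr
Annual savings = $2,774.40
Payback = $3,800 / $2,774.40 = 1.37 years

1.4 years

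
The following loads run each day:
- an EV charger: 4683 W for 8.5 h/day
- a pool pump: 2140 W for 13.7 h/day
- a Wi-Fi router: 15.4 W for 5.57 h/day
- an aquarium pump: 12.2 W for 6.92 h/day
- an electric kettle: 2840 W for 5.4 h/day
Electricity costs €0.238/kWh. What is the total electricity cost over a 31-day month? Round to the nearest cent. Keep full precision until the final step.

EV charger: 4683 W × 8.5 h × 31 d = 1,233,970 Wh = 1,234 kWh
pool pump: 2140 W × 13.7 h × 31 d = 908,858 Wh = 908.9 kWh
Wi-Fi router: 15.4 W × 5.57 h × 31 d = 2,659 Wh = 2.659 kWh
aquarium pump: 12.2 W × 6.92 h × 31 d = 2,617 Wh = 2.617 kWh
electric kettle: 2840 W × 5.4 h × 31 d = 475,416 Wh = 475.4 kWh
Total energy = 1,234 + 908.9 + 2.659 + 2.617 + 475.4 = 2,624 kWh
Cost = 2,624 kWh × €0.238 = €624.40

€624.40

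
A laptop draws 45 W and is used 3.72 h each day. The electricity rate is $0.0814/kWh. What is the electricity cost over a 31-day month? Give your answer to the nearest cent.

Energy = 45 W × 3.72 h/day × 31 days = 5,189 Wh = 5.189 kWh
Cost = 5.189 kWh × $0.0814/kWh = $0.42

$0.42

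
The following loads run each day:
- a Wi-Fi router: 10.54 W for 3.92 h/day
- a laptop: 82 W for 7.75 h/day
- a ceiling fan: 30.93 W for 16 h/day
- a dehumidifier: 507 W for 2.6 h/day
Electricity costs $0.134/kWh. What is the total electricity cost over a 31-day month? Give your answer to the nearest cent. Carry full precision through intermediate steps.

$10.34

Wi-Fi router: 10.54 W × 3.92 h × 31 d = 1,281 Wh = 1.281 kWh
laptop: 82 W × 7.75 h × 31 d = 19,700 Wh = 19.7 kWh
ceiling fan: 30.93 W × 16 h × 31 d = 15,341 Wh = 15.34 kWh
dehumidifier: 507 W × 2.6 h × 31 d = 40,864 Wh = 40.86 kWh
Total energy = 1.281 + 19.7 + 15.34 + 40.86 = 77.19 kWh
Cost = 77.19 kWh × $0.134 = $10.34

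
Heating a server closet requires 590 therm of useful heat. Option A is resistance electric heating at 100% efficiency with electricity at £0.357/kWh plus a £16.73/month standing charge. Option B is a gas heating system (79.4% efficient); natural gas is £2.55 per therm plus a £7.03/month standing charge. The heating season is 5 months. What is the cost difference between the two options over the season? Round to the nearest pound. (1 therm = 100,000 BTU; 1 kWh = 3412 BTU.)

Heat load = 590 therm × 100,000 = 59,000,000 BTU
Gas: input = 59,000,000 / 0.794 = 74,307,305 BTU = 743.1 therm → 743.1 × £2.55 = £1,894.84; + 5 × £7.03 standing = £1,929.99
Electric: 59,000,000 BTU / 3412 = 17,290 kWh → × £0.357 = £6,173.21; + 5 × £16.73 standing = £6,256.86
Difference = |£1,929.99 − £6,256.86| = £4,326.88 ≈ £4327

£4327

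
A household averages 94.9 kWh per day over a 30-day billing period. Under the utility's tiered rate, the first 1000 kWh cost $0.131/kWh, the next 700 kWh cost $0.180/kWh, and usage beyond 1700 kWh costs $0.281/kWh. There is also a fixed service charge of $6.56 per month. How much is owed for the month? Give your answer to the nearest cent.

$585.87

Usage = 94.9 kWh/day × 30 days = 2847 kWh
First 1000 kWh × $0.131 = $131.00
Next 700 kWh × $0.180 = $126.00
Remaining 1147 kWh × $0.281 = $322.31
Energy charge = $579.31; + service $6.56 = $585.87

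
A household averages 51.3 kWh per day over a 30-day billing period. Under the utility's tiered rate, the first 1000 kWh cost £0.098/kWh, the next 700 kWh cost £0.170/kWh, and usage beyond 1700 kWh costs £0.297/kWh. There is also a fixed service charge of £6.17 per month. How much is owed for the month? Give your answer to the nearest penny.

£195.80

Usage = 51.3 kWh/day × 30 days = 1539 kWh
First 1000 kWh × £0.098 = £98.00
Next 539 kWh × £0.170 = £91.63
Remaining tier: 0 kWh (not reached)
Energy charge = £189.63; + service £6.17 = £195.80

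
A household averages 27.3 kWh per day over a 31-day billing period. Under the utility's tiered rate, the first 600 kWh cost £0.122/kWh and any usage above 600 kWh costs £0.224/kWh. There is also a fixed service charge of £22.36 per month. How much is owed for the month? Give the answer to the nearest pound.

Usage = 27.3 kWh/day × 31 days = 846.3 kWh
First 600 kWh × £0.122 = £73.20
Remaining 246.3 kWh × £0.224 = £55.17
Energy charge = £128.37; + service £22.36 = £150.73 ≈ £151

£151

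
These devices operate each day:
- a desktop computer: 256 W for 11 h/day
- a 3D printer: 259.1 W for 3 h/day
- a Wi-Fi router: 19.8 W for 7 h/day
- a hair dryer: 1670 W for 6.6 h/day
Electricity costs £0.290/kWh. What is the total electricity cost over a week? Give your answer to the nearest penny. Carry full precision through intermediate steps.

£29.95

desktop computer: 256 W × 11 h × 7 d = 19,712 Wh = 19.71 kWh
3D printer: 259.1 W × 3 h × 7 d = 5,441 Wh = 5.441 kWh
Wi-Fi router: 19.8 W × 7 h × 7 d = 970 Wh = 0.9702 kWh
hair dryer: 1670 W × 6.6 h × 7 d = 77,154 Wh = 77.15 kWh
Total energy = 19.71 + 5.441 + 0.9702 + 77.15 = 103.3 kWh
Cost = 103.3 kWh × £0.290 = £29.95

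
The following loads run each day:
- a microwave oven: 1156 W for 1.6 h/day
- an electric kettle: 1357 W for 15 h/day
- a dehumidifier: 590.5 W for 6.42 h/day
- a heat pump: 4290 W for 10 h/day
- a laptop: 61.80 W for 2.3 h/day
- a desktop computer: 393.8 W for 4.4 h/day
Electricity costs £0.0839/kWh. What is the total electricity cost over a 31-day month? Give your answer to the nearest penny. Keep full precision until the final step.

microwave oven: 1156 W × 1.6 h × 31 d = 57,338 Wh = 57.34 kWh
electric kettle: 1357 W × 15 h × 31 d = 631,005 Wh = 631 kWh
dehumidifier: 590.5 W × 6.42 h × 31 d = 117,521 Wh = 117.5 kWh
heat pump: 4290 W × 10 h × 31 d = 1,329,900 Wh = 1,330 kWh
laptop: 61.80 W × 2.3 h × 31 d = 4,406 Wh = 4.406 kWh
desktop computer: 393.8 W × 4.4 h × 31 d = 53,714 Wh = 53.71 kWh
Total energy = 57.34 + 631 + 117.5 + 1,330 + 4.406 + 53.71 = 2,194 kWh
Cost = 2,194 kWh × £0.0839 = £184.07

£184.07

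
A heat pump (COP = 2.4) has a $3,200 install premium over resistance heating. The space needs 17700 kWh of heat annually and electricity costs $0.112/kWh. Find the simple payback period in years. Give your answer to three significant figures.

Resistance: 17700 kWh × $0.112 = $1,982.40/yr
Heat pump: 17700 / 2.4 = 7375 kWh in → × $0.112 = $826.00/yr
Annual savings = $1,156.40
Payback = $3,200 / $1,156.40 = 2.77 years

2.77 years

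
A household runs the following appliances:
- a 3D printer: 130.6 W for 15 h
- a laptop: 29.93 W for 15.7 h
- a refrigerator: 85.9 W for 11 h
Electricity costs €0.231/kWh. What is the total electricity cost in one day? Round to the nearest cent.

€0.78

3D printer: 130.6 W × 15 h = 1,959 Wh = 1.959 kWh
laptop: 29.93 W × 15.7 h = 470 Wh = 0.4699 kWh
refrigerator: 85.9 W × 11 h = 945 Wh = 0.9449 kWh
Total energy = 1.959 + 0.4699 + 0.9449 = 3.374 kWh
Cost = 3.374 kWh × €0.231 = €0.78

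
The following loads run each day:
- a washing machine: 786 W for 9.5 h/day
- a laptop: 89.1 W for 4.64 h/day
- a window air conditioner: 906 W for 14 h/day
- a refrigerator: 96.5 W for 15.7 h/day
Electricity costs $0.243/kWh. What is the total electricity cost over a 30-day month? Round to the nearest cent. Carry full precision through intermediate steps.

washing machine: 786 W × 9.5 h × 30 d = 224,010 Wh = 224 kWh
laptop: 89.1 W × 4.64 h × 30 d = 12,403 Wh = 12.4 kWh
window air conditioner: 906 W × 14 h × 30 d = 380,520 Wh = 380.5 kWh
refrigerator: 96.5 W × 15.7 h × 30 d = 45,452 Wh = 45.45 kWh
Total energy = 224 + 12.4 + 380.5 + 45.45 = 662.4 kWh
Cost = 662.4 kWh × $0.243 = $160.96

$160.96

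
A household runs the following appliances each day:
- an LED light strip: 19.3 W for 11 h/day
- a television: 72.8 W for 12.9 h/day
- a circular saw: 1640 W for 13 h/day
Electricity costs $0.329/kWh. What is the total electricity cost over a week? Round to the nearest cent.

LED light strip: 19.3 W × 11 h × 7 d = 1,486 Wh = 1.486 kWh
television: 72.8 W × 12.9 h × 7 d = 6,574 Wh = 6.574 kWh
circular saw: 1640 W × 13 h × 7 d = 149,240 Wh = 149.2 kWh
Total energy = 1.486 + 6.574 + 149.2 = 157.3 kWh
Cost = 157.3 kWh × $0.329 = $51.75

$51.75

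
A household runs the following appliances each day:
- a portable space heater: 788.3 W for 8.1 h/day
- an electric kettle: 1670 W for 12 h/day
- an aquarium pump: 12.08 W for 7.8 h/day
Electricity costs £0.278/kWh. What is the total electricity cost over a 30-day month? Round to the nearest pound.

£221

portable space heater: 788.3 W × 8.1 h × 30 d = 191,557 Wh = 191.6 kWh
electric kettle: 1670 W × 12 h × 30 d = 601,200 Wh = 601.2 kWh
aquarium pump: 12.08 W × 7.8 h × 30 d = 2,827 Wh = 2.827 kWh
Total energy = 191.6 + 601.2 + 2.827 = 795.6 kWh
Cost = 795.6 kWh × £0.278 = £221.17 ≈ £221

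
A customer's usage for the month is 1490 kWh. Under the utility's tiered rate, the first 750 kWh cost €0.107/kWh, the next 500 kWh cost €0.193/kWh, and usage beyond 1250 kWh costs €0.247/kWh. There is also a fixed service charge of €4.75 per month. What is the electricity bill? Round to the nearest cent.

First 750 kWh × €0.107 = €80.25
Next 500 kWh × €0.193 = €96.50
Remaining 240 kWh × €0.247 = €59.28
Energy charge = €236.03; + service €4.75 = €240.78

€240.78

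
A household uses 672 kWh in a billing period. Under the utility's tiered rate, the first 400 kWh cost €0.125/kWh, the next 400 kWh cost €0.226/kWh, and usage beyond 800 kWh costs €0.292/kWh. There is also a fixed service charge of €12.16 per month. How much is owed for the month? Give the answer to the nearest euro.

€124

First 400 kWh × €0.125 = €50.00
Next 272 kWh × €0.226 = €61.47
Remaining tier: 0 kWh (not reached)
Energy charge = €111.47; + service €12.16 = €123.63 ≈ €124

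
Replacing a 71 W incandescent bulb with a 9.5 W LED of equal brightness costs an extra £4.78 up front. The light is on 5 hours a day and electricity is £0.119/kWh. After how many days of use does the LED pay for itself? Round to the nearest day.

131 days

Power saved = 71 − 9.5 = 61.5 W
Daily energy saved = 61.5 W × 5 h = 307.5 Wh = 0.3075 kWh
Daily savings = 0.3075 × £0.119 = £0.0366
Payback = £4.78 / £0.0366 per day = 130.6 days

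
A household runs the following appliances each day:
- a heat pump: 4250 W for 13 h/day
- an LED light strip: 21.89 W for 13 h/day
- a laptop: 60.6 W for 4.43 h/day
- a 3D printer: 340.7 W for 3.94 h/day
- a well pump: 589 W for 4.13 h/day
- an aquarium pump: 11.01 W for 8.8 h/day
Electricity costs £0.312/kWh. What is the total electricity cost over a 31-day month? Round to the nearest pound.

heat pump: 4250 W × 13 h × 31 d = 1,712,750 Wh = 1,713 kWh
LED light strip: 21.89 W × 13 h × 31 d = 8,822 Wh = 8.822 kWh
laptop: 60.6 W × 4.43 h × 31 d = 8,322 Wh = 8.322 kWh
3D printer: 340.7 W × 3.94 h × 31 d = 41,613 Wh = 41.61 kWh
well pump: 589 W × 4.13 h × 31 d = 75,410 Wh = 75.41 kWh
aquarium pump: 11.01 W × 8.8 h × 31 d = 3,004 Wh = 3.004 kWh
Total energy = 1,713 + 8.822 + 8.322 + 41.61 + 75.41 + 3.004 = 1,850 kWh
Cost = 1,850 kWh × £0.312 = £577.18 ≈ £577

£577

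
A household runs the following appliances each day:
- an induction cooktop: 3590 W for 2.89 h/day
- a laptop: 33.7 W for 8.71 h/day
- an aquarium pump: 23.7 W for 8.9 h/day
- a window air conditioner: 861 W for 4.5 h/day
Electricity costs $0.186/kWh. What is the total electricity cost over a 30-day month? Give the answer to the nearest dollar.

$82

induction cooktop: 3590 W × 2.89 h × 30 d = 311,253 Wh = 311.3 kWh
laptop: 33.7 W × 8.71 h × 30 d = 8,806 Wh = 8.806 kWh
aquarium pump: 23.7 W × 8.9 h × 30 d = 6,328 Wh = 6.328 kWh
window air conditioner: 861 W × 4.5 h × 30 d = 116,235 Wh = 116.2 kWh
Total energy = 311.3 + 8.806 + 6.328 + 116.2 = 442.6 kWh
Cost = 442.6 kWh × $0.186 = $82.33 ≈ $82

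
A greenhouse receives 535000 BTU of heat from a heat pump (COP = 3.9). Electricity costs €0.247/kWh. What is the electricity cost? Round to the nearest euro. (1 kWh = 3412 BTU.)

Heat delivered = 535,000 BTU / 3412 = 156.8 kWh
Electrical input = 156.8 kWh / 3.9 = 40.21 kWh
Cost = 40.21 × €0.247/kWh = €9.93 ≈ €10

€10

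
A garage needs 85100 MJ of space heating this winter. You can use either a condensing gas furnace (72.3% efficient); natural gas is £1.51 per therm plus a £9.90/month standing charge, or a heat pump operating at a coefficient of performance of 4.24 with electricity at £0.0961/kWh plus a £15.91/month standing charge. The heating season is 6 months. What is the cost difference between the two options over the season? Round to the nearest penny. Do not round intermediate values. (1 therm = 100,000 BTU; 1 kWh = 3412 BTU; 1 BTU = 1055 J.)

Heat load = 85100 MJ = 85,100,000,000 J / 1055 = 80,663,507 BTU
Gas: input = 80,663,507 / 0.723 = 111,567,783 BTU = 1,116 therm → 1,116 × £1.51 = £1,684.67; + 6 × £9.90 standing = £1,744.07
Heat pump: 80,663,507 BTU / 3412 = 23,640 kWh heat; / 4.24 = 5,576 kWh in → × £0.0961 = £535.83; + 6 × £15.91 standing = £631.29
Difference = |£1,744.07 − £631.29| = £1,112.79

£1112.79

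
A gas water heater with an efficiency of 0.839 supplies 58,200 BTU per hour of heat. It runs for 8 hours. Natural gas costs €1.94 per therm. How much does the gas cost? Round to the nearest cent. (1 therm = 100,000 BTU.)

€10.77

Heat delivered = 58,200 BTU/h × 8 h = 465,600 BTU
Gas input = 465,600 / 0.839 = 554,946 BTU
= 554,946 / 100,000 = 5.549 therm
Cost = 5.549 × €1.94/therm = €10.77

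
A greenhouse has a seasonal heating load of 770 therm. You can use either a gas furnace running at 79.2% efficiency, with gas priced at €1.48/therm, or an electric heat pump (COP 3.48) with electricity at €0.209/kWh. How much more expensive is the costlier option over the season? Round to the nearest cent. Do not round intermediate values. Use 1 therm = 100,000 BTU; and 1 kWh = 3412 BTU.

Heat load = 770 therm × 100,000 = 77,000,000 BTU
Gas: input = 77,000,000 / 0.792 = 97,222,222 BTU = 972.2 therm → 972.2 × €1.48 = €1,438.89
Heat pump: 77,000,000 BTU / 3412 = 22,570 kWh heat; / 3.48 = 6,485 kWh in → × €0.209 = €1,355.34
Difference = |€1,438.89 − €1,355.34| = €83.55

€83.55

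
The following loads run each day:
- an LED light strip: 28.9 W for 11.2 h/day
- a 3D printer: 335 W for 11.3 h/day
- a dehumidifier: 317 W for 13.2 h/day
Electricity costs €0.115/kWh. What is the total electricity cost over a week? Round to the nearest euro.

LED light strip: 28.9 W × 11.2 h × 7 d = 2,266 Wh = 2.266 kWh
3D printer: 335 W × 11.3 h × 7 d = 26,499 Wh = 26.5 kWh
dehumidifier: 317 W × 13.2 h × 7 d = 29,291 Wh = 29.29 kWh
Total energy = 2.266 + 26.5 + 29.29 = 58.06 kWh
Cost = 58.06 kWh × €0.115 = €6.68 ≈ €7

€7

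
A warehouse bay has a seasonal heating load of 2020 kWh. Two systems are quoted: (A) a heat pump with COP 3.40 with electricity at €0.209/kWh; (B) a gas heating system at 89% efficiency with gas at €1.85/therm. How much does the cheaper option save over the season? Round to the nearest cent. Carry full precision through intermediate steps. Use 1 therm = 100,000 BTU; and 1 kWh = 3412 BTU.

Heat load = 2020 kWh × 3412 = 6,892,240 BTU
Gas: input = 6,892,240 / 0.89 = 7,744,090 BTU = 77.44 therm → 77.44 × €1.85 = €143.27
Heat pump: 6,892,240 BTU / 3412 = 2,020 kWh heat; / 3.40 = 594.1 kWh in → × €0.209 = €124.17
Difference = |€143.27 − €124.17| = €19.10

€19.10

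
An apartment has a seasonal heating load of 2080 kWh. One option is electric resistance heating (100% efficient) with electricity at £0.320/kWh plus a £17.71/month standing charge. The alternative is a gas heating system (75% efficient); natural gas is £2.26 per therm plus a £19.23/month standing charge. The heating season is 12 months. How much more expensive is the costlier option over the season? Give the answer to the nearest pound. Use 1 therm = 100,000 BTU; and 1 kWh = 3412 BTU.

£434

Heat load = 2080 kWh × 3412 = 7,096,960 BTU
Gas: input = 7,096,960 / 0.75 = 9,462,613 BTU = 94.63 therm → 94.63 × £2.26 = £213.86; + 12 × £19.23 standing = £444.62
Electric: 7,096,960 BTU / 3412 = 2,080 kWh → × £0.320 = £665.60; + 12 × £17.71 standing = £878.12
Difference = |£444.62 − £878.12| = £433.50 ≈ £434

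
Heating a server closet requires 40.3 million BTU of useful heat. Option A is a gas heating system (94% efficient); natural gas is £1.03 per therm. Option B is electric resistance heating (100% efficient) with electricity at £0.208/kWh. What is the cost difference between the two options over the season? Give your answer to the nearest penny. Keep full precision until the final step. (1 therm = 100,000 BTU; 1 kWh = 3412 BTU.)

£2015.16

Heat load = 40.3 × 10⁶ BTU = 40,300,000 BTU
Gas: input = 40,300,000 / 0.94 = 42,872,340 BTU = 428.7 therm → 428.7 × £1.03 = £441.59
Electric: 40,300,000 BTU / 3412 = 11,810 kWh → × £0.208 = £2,456.74
Difference = |£441.59 − £2,456.74| = £2,015.16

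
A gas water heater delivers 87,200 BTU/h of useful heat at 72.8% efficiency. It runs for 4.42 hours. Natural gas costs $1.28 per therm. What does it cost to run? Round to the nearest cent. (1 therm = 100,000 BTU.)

$6.78

Heat delivered = 87,200 BTU/h × 4.42 h = 385,424 BTU
Gas input = 385,424 / 0.728 = 529,429 BTU
= 529,429 / 100,000 = 5.294 therm
Cost = 5.294 × $1.28/therm = $6.78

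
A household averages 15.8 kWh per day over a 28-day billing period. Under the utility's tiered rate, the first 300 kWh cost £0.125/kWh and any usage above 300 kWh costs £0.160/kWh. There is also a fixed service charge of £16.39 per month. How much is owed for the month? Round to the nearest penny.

£76.67

Usage = 15.8 kWh/day × 28 days = 442.4 kWh
First 300 kWh × £0.125 = £37.50
Remaining 142.4 kWh × £0.160 = £22.78
Energy charge = £60.28; + service £16.39 = £76.67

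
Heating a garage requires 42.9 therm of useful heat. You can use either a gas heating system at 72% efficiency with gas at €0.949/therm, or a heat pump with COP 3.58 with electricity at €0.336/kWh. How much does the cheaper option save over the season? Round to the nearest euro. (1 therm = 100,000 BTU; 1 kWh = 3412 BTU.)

Heat load = 42.9 therm × 100,000 = 4,290,000 BTU
Gas: input = 4,290,000 / 0.72 = 5,958,333 BTU = 59.58 therm → 59.58 × €0.949 = €56.54
Heat pump: 4,290,000 BTU / 3412 = 1,257 kWh heat; / 3.58 = 351.2 kWh in → × €0.336 = €118.01
Difference = |€56.54 − €118.01| = €61.46 ≈ €61

€61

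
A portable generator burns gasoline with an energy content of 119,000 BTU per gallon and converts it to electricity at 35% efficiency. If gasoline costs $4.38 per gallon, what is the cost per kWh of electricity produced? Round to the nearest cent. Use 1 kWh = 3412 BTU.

Electrical output per gallon = 119,000 BTU × 0.35 / 3412 BTU/kWh = 12.21 kWh
Cost per kWh = $4.38 / 12.21 kWh = $0.359

$0.36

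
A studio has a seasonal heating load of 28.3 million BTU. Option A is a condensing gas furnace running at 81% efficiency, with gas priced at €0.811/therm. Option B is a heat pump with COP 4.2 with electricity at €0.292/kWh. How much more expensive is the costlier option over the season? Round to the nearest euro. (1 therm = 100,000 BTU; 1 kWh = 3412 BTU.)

€293

Heat load = 28.3 × 10⁶ BTU = 28,300,000 BTU
Gas: input = 28,300,000 / 0.810 = 34,938,272 BTU = 349.4 therm → 349.4 × €0.811 = €283.35
Heat pump: 28,300,000 BTU / 3412 = 8,294 kWh heat; / 4.2 = 1,975 kWh in → × €0.292 = €576.65
Difference = |€283.35 − €576.65| = €293.30 ≈ €293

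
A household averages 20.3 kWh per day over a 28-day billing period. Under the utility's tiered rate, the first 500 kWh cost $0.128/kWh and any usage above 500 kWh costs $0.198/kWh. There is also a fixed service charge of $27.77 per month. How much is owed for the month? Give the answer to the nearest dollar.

Usage = 20.3 kWh/day × 28 days = 568.4 kWh
First 500 kWh × $0.128 = $64.00
Remaining 68.4 kWh × $0.198 = $13.54
Energy charge = $77.54; + service $27.77 = $105.31 ≈ $105

$105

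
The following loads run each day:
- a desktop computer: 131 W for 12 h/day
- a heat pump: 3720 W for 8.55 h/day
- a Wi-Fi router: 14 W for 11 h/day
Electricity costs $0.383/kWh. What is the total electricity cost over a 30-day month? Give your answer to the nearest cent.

desktop computer: 131 W × 12 h × 30 d = 47,160 Wh = 47.16 kWh
heat pump: 3720 W × 8.55 h × 30 d = 954,180 Wh = 954.2 kWh
Wi-Fi router: 14 W × 11 h × 30 d = 4,620 Wh = 4.62 kWh
Total energy = 47.16 + 954.2 + 4.62 = 1,006 kWh
Cost = 1,006 kWh × $0.383 = $385.28

$385.28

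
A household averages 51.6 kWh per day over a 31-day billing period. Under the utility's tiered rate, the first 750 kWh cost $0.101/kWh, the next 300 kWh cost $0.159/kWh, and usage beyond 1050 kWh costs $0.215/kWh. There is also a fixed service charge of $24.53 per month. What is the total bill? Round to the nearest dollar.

$266

Usage = 51.6 kWh/day × 31 days = 1599.6 kWh
First 750 kWh × $0.101 = $75.75
Next 300 kWh × $0.159 = $47.70
Remaining 549.6 kWh × $0.215 = $118.16
Energy charge = $241.61; + service $24.53 = $266.14 ≈ $266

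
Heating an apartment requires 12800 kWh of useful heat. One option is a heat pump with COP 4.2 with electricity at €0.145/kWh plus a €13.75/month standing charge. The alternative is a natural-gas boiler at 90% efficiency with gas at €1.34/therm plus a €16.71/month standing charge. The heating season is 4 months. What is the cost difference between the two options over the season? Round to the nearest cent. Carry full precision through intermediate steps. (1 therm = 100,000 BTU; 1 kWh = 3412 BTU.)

€220.19

Heat load = 12800 kWh × 3412 = 43,673,600 BTU
Gas: input = 43,673,600 / 0.90 = 48,526,222 BTU = 485.3 therm → 485.3 × €1.34 = €650.25; + 4 × €16.71 standing = €717.09
Heat pump: 43,673,600 BTU / 3412 = 12,800 kWh heat; / 4.2 = 3,048 kWh in → × €0.145 = €441.90; + 4 × €13.75 standing = €496.90
Difference = |€717.09 − €496.90| = €220.19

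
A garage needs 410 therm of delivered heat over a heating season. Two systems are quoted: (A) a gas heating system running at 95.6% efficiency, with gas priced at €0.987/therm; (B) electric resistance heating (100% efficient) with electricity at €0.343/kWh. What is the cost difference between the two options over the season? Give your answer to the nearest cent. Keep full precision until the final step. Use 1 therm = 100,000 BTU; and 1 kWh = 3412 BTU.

€3698.33

Heat load = 410 therm × 100,000 = 41,000,000 BTU
Gas: input = 41,000,000 / 0.956 = 42,887,029 BTU = 428.9 therm → 428.9 × €0.987 = €423.29
Electric: 41,000,000 BTU / 3412 = 12,020 kWh → × €0.343 = €4,121.63
Difference = |€423.29 − €4,121.63| = €3,698.33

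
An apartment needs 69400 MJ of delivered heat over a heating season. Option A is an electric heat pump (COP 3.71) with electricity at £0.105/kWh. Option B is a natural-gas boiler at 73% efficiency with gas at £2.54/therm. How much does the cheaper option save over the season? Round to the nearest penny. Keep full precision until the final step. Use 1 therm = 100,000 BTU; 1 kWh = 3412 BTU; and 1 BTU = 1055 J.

Heat load = 69400 MJ = 69,400,000,000 J / 1055 = 65,781,991 BTU
Gas: input = 65,781,991 / 0.73 = 90,112,316 BTU = 901.1 therm → 901.1 × £2.54 = £2,288.85
Heat pump: 65,781,991 BTU / 3412 = 19,280 kWh heat; / 3.71 = 5,197 kWh in → × £0.105 = £545.65
Difference = |£2,288.85 − £545.65| = £1,743.20

£1743.20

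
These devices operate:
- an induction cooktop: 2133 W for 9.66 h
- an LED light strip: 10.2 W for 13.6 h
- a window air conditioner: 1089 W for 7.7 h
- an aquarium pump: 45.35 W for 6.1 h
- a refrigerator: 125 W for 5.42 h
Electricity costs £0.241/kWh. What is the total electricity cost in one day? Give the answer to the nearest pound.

induction cooktop: 2133 W × 9.66 h = 20,605 Wh = 20.6 kWh
LED light strip: 10.2 W × 13.6 h = 139 Wh = 0.1387 kWh
window air conditioner: 1089 W × 7.7 h = 8,385 Wh = 8.385 kWh
aquarium pump: 45.35 W × 6.1 h = 277 Wh = 0.2766 kWh
refrigerator: 125 W × 5.42 h = 678 Wh = 0.6775 kWh
Total energy = 20.6 + 0.1387 + 8.385 + 0.2766 + 0.6775 = 30.08 kWh
Cost = 30.08 kWh × £0.241 = £7.25 ≈ £7

£7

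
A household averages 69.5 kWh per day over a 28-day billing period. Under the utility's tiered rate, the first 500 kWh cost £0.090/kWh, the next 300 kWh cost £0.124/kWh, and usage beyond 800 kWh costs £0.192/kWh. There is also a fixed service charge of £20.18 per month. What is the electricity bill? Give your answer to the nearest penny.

£322.41

Usage = 69.5 kWh/day × 28 days = 1946 kWh
First 500 kWh × £0.090 = £45.00
Next 300 kWh × £0.124 = £37.20
Remaining 1146 kWh × £0.192 = £220.03
Energy charge = £302.23; + service £20.18 = £322.41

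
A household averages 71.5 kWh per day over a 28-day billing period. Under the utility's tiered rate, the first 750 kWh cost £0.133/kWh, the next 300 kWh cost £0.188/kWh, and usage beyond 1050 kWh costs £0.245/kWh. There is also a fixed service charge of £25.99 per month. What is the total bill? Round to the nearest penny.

£415.38

Usage = 71.5 kWh/day × 28 days = 2002 kWh
First 750 kWh × £0.133 = £99.75
Next 300 kWh × £0.188 = £56.40
Remaining 952 kWh × £0.245 = £233.24
Energy charge = £389.39; + service £25.99 = £415.38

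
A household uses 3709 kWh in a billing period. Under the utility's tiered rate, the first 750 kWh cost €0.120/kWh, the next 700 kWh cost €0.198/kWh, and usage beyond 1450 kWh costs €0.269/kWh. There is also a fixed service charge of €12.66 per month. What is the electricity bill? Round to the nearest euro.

First 750 kWh × €0.120 = €90.00
Next 700 kWh × €0.198 = €138.60
Remaining 2259 kWh × €0.269 = €607.67
Energy charge = €836.27; + service €12.66 = €848.93 ≈ €849

€849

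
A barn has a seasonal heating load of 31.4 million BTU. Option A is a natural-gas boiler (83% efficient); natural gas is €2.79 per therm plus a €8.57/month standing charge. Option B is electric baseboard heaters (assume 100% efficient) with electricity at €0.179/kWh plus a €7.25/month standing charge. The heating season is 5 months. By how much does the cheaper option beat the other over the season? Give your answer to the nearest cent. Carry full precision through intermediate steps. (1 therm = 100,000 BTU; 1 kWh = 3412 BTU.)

Heat load = 31.4 × 10⁶ BTU = 31,400,000 BTU
Gas: input = 31,400,000 / 0.83 = 37,831,325 BTU = 378.3 therm → 378.3 × €2.79 = €1,055.49; + 5 × €8.57 standing = €1,098.34
Electric: 31,400,000 BTU / 3412 = 9,203 kWh → × €0.179 = €1,647.30; + 5 × €7.25 standing = €1,683.55
Difference = |€1,098.34 − €1,683.55| = €585.21

€585.21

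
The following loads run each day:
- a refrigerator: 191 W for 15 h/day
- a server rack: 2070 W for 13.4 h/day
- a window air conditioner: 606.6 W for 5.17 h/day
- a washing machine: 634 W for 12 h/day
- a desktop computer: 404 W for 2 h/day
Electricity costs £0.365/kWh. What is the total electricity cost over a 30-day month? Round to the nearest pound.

refrigerator: 191 W × 15 h × 30 d = 85,950 Wh = 85.95 kWh
server rack: 2070 W × 13.4 h × 30 d = 832,140 Wh = 832.1 kWh
window air conditioner: 606.6 W × 5.17 h × 30 d = 94,084 Wh = 94.08 kWh
washing machine: 634 W × 12 h × 30 d = 228,240 Wh = 228.2 kWh
desktop computer: 404 W × 2 h × 30 d = 24,240 Wh = 24.24 kWh
Total energy = 85.95 + 832.1 + 94.08 + 228.2 + 24.24 = 1,265 kWh
Cost = 1,265 kWh × £0.365 = £461.60 ≈ £462

£462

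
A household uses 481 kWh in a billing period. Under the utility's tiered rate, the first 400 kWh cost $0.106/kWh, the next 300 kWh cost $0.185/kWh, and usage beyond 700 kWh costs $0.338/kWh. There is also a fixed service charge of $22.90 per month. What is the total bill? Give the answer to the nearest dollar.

First 400 kWh × $0.106 = $42.40
Next 81 kWh × $0.185 = $14.98
Remaining tier: 0 kWh (not reached)
Energy charge = $57.38; + service $22.90 = $80.28 ≈ $80

$80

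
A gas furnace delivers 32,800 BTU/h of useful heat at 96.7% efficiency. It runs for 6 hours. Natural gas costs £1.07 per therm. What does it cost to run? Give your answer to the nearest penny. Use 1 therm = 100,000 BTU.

£2.18

Heat delivered = 32,800 BTU/h × 6 h = 196,800 BTU
Gas input = 196,800 / 0.967 = 203,516 BTU
= 203,516 / 100,000 = 2.035 therm
Cost = 2.035 × £1.07/therm = £2.18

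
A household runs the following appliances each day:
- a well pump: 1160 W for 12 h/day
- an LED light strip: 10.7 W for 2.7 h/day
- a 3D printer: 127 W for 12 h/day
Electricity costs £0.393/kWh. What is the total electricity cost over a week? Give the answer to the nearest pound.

£43

well pump: 1160 W × 12 h × 7 d = 97,440 Wh = 97.44 kWh
LED light strip: 10.7 W × 2.7 h × 7 d = 202 Wh = 0.2022 kWh
3D printer: 127 W × 12 h × 7 d = 10,668 Wh = 10.67 kWh
Total energy = 97.44 + 0.2022 + 10.67 = 108.3 kWh
Cost = 108.3 kWh × £0.393 = £42.57 ≈ £43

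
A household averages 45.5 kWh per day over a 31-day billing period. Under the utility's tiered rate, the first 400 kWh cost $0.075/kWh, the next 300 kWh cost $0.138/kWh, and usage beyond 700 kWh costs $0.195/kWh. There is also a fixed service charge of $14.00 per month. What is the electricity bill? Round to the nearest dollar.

Usage = 45.5 kWh/day × 31 days = 1410.5 kWh
First 400 kWh × $0.075 = $30.00
Next 300 kWh × $0.138 = $41.40
Remaining 710.5 kWh × $0.195 = $138.55
Energy charge = $209.95; + service $14.00 = $223.95 ≈ $224

$224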